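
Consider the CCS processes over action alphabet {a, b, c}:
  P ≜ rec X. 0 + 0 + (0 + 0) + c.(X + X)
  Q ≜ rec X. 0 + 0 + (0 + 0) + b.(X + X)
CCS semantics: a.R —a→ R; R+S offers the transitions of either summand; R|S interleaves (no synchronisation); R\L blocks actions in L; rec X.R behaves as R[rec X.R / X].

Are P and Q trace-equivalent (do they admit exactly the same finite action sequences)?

traces(P) ≠ traces(Q) — witness ⟨c⟩

Reachable graph of P (2 states):
  s0 = rec X. 0 + 0 + (0 + 0) + c.(X + X) ⊢ ··c··> s1
  s1 = (rec X. 0 + 0 + (0 + 0) + c.(X + X)) + (rec X. 0 + 0 + (0 + 0) + c.(X + X)) ⊢ ··c··> s1
Reachable graph of Q (2 states):
  t0 = rec X. 0 + 0 + (0 + 0) + b.(X + X) ⊢ ··b··> t1
  t1 = (rec X. 0 + 0 + (0 + 0) + b.(X + X)) + (rec X. 0 + 0 + (0 + 0) + b.(X + X)) ⊢ ··b··> t1
Executing c from P (initial set {s0}):
  after c @ step 1: {s1}
  — P admits the full trace.
Executing c from Q (initial set {t0}):
  after c @ step 1: ∅  — Q cannot continue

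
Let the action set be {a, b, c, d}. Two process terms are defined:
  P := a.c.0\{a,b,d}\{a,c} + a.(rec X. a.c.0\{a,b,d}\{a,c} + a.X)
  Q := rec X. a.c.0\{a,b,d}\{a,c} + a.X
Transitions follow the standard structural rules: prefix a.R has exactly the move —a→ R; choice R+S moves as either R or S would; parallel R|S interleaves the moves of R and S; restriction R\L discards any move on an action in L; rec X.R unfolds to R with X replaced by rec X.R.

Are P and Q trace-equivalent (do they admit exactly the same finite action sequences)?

traces(P) = traces(Q)

LTS(P): 4 reachable states
  s0 = a.c.0\{a,b,d}\{a,c} + a.(rec X. a.c.0\{a,b,d}\{a,c} + a.X) → ··a··> s1, ··a··> s2
  s1 = c.0\{a,b,d}\{a,c} → ··c··> s3
  s2 = rec X. a.c.0\{a,b,d}\{a,c} + a.X → ··a··> s1, ··a··> s2
  s3 = 0\{a,b,d}\{a,c} → deadlocked
LTS(Q): 3 reachable states
  t0 = rec X. a.c.0\{a,b,d}\{a,c} + a.X → ··a··> t0, ··a··> t1
  t1 = c.0\{a,b,d}\{a,c} → ··c··> t2
  t2 = 0\{a,b,d}\{a,c} → deadlocked
Bisimilarity quotient blocks:
  B0 = {s0, s2, t0}
  B1 = {s1, t1}
  B2 = {s3, t2}
s0 ∈ B0, t0 ∈ B0 → same block
Bisimilar ⇒ trace-equivalent.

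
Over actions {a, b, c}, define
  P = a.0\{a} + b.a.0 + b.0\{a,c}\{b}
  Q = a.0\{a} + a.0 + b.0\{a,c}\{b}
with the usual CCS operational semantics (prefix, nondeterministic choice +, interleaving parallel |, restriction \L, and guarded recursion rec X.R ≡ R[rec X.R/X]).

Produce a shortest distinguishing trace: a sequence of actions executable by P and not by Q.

ba

P's transition system — 5 states:
  u0 = a.0\{a} + b.a.0 + b.0\{a,c}\{b} → -a-> u1, -b-> u2, -b-> u3
  u1 = 0\{a} → ∅
  u2 = 0\{a,c}\{b} → ∅
  u3 = a.0 → -a-> u4
  u4 = 0 → ∅
Q's transition system — 4 states:
  v0 = a.0\{a} + a.0 + b.0\{a,c}\{b} → -a-> v1, -a-> v2, -b-> v3
  v1 = 0 → ∅
  v2 = 0\{a} → ∅
  v3 = 0\{a,c}\{b} → ∅
Executing ba from P (initial set {u0}):
  after b @ step 1: {u2, u3}
  after a @ step 2: {u4}
  P completes σ.
Executing ba from Q (initial set {v0}):
  after b @ step 1: {v3}
  after a @ step 2: ∅ (Q stuck)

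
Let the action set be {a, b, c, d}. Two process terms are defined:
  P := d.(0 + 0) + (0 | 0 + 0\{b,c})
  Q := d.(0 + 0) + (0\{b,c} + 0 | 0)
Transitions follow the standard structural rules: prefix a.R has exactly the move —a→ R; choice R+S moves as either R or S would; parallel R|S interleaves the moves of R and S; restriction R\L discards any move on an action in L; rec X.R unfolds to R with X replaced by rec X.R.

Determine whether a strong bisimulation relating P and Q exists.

bisimilar

LTS(P): 2 reachable states
  p0 = d.(0 + 0) + (0 | 0 + 0\{b,c}) has moves =d=> p1
  p1 = 0 + 0 has moves (no moves)
LTS(Q): 2 reachable states
  q0 = d.(0 + 0) + (0\{b,c} + 0 | 0) has moves =d=> q1
  q1 = 0 + 0 has moves (no moves)
Partition-refinement fixed point:
  B0 = {p0, q0}
  B1 = {p1, q1}
p0 ∈ B0, q0 ∈ B0 → same block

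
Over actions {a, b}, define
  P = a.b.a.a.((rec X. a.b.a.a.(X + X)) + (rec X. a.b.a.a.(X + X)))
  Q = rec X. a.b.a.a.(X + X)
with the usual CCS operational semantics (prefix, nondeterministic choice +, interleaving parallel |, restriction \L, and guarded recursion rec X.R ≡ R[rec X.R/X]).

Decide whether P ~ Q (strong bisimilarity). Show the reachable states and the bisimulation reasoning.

Reachable graph of P (5 states):
  p0 = a.b.a.a.((rec X. a.b.a.a.(X + X)) + (rec X. a.b.a.a.(X + X))) | =a=> p1
  p1 = b.a.a.((rec X. a.b.a.a.(X + X)) + (rec X. a.b.a.a.(X + X))) | =b=> p2
  p2 = a.a.((rec X. a.b.a.a.(X + X)) + (rec X. a.b.a.a.(X + X))) | =a=> p3
  p3 = a.((rec X. a.b.a.a.(X + X)) + (rec X. a.b.a.a.(X + X))) | =a=> p4
  p4 = (rec X. a.b.a.a.(X + X)) + (rec X. a.b.a.a.(X + X)) | =a=> p1
Reachable graph of Q (5 states):
  q0 = rec X. a.b.a.a.(X + X) | =a=> q1
  q1 = b.a.a.((rec X. a.b.a.a.(X + X)) + (rec X. a.b.a.a.(X + X))) | =b=> q2
  q2 = a.a.((rec X. a.b.a.a.(X + X)) + (rec X. a.b.a.a.(X + X))) | =a=> q3
  q3 = a.((rec X. a.b.a.a.(X + X)) + (rec X. a.b.a.a.(X + X))) | =a=> q4
  q4 = (rec X. a.b.a.a.(X + X)) + (rec X. a.b.a.a.(X + X)) | =a=> q1
Partition-refinement fixed point:
  B0 = {p0, p4, q0, q4}
  B1 = {p1, q1}
  B2 = {p2, q2}
  B3 = {p3, q3}
p0 ∈ B0, q0 ∈ B0 → same block

YES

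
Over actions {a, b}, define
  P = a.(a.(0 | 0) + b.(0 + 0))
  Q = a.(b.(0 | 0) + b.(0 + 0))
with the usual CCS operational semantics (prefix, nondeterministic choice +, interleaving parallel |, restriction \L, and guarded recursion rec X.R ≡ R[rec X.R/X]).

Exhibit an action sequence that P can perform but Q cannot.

aa

Reachable graph of P (4 states):
  p0 = a.(a.(0 | 0) + b.(0 + 0)) | -a-> p1
  p1 = a.(0 | 0) + b.(0 + 0) | -a-> p2, -b-> p3
  p2 = 0 | 0 | stopped
  p3 = 0 + 0 | stopped
Reachable graph of Q (4 states):
  q0 = a.(b.(0 | 0) + b.(0 + 0)) | -a-> q1
  q1 = b.(0 | 0) + b.(0 + 0) | -b-> q2, -b-> q3
  q2 = 0 + 0 | stopped
  q3 = 0 | 0 | stopped
Run σ = ⟨aa⟩ on P: start {p0}
  step 1 (a): {p1}
  step 2 (a): {p2}
  P completes σ.
Run σ = ⟨aa⟩ on Q: start {q0}
  step 1 (a): {q1}
  step 2 (a): ∅ (Q stuck)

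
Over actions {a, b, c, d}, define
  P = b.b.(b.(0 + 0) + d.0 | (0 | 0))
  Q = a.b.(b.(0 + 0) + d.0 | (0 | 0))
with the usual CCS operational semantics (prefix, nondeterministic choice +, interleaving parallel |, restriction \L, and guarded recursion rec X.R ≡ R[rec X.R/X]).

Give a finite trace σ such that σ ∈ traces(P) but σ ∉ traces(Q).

LTS(P): 5 reachable states
  m0 = b.b.(b.(0 + 0) + d.0 | (0 | 0)) :: =b=> m1
  m1 = b.(b.(0 + 0) + d.0 | (0 | 0)) :: =b=> m2
  m2 = b.(0 + 0) + d.0 | (0 | 0) :: =b=> m3, =d=> m4
  m3 = 0 + 0 :: ·
  m4 = 0 | (0 | 0) :: ·
LTS(Q): 5 reachable states
  n0 = a.b.(b.(0 + 0) + d.0 | (0 | 0)) :: =a=> n1
  n1 = b.(b.(0 + 0) + d.0 | (0 | 0)) :: =b=> n2
  n2 = b.(0 + 0) + d.0 | (0 | 0) :: =b=> n3, =d=> n4
  n3 = 0 + 0 :: ·
  n4 = 0 | (0 | 0) :: ·
Trace ⟨b⟩ through P, begin at {m0}:
  step 1 (b): {m1}
  P completes σ.
Trace ⟨b⟩ through Q, begin at {n0}:
  step 1 (b): no successor for Q

b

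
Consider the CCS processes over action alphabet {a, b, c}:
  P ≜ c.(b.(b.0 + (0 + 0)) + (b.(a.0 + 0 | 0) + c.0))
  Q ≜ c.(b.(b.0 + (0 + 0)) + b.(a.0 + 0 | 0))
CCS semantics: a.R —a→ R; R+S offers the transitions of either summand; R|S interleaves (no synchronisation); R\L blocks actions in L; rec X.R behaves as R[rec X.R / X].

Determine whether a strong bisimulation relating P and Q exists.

P ≁ Q

LTS(P): 5 reachable states
  p0 = c.(b.(b.0 + (0 + 0)) + (b.(a.0 + 0 | 0) + c.0)) has moves —c→ p1
  p1 = b.(b.0 + (0 + 0)) + (b.(a.0 + 0 | 0) + c.0) has moves —b→ p2, —b→ p3, —c→ p4
  p2 = a.0 + 0 | 0 has moves —a→ p4
  p3 = b.0 + (0 + 0) has moves —b→ p4
  p4 = 0 has moves ·
LTS(Q): 5 reachable states
  q0 = c.(b.(b.0 + (0 + 0)) + b.(a.0 + 0 | 0)) has moves —c→ q1
  q1 = b.(b.0 + (0 + 0)) + b.(a.0 + 0 | 0) has moves —b→ q2, —b→ q3
  q2 = a.0 + 0 | 0 has moves —a→ q4
  q3 = b.0 + (0 + 0) has moves —b→ q4
  q4 = 0 has moves ·
Bisimilarity quotient blocks:
  B0 = {p0}
  B1 = {p1}
  B2 = {p3, q3}
  B3 = {p4, q4}
  B4 = {p2, q2}
  B5 = {q0}
  B6 = {q1}
p0 ∈ B0, q0 ∈ B5 → different blocks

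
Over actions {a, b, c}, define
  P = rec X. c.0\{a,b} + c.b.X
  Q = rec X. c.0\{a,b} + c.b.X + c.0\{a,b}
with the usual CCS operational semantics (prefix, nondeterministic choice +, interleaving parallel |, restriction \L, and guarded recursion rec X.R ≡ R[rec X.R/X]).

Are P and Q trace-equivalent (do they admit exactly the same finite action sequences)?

LTS(P): 3 reachable states
  m0 = rec X. c.0\{a,b} + c.b.X ⊢ ··c··> m1, ··c··> m2
  m1 = 0\{a,b} ⊢ (no moves)
  m2 = b.(rec X. c.0\{a,b} + c.b.X) ⊢ ··b··> m0
LTS(Q): 3 reachable states
  n0 = rec X. c.0\{a,b} + c.b.X + c.0\{a,b} ⊢ ··c··> n1, ··c··> n2
  n1 = 0\{a,b} ⊢ (no moves)
  n2 = b.(rec X. c.0\{a,b} + c.b.X + c.0\{a,b}) ⊢ ··b··> n0
Coarsest stable partition (strong bisimilarity classes):
  B0 = {m0, n0}
  B1 = {m2, n2}
  B2 = {m1, n1}
m0 ∈ B0, n0 ∈ B0 → same block
Bisimilar ⇒ trace-equivalent.

YES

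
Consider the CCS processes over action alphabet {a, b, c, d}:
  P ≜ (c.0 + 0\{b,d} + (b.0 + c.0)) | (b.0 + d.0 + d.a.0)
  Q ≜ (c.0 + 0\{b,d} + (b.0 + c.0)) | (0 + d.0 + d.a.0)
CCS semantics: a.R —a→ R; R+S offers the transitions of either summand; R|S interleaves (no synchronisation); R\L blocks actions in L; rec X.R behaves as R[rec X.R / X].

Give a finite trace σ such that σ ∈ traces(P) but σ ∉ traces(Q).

LTS(P): 6 reachable states
  p0 = (c.0 + 0\{b,d} + (b.0 + c.0)) | (b.0 + d.0 + d.a.0) | --b--▸ p1, --b--▸ p2, --c--▸ p2, --d--▸ p1, --d--▸ p3
  p1 = (c.0 + 0\{b,d} + (b.0 + c.0)) | 0 | --b--▸ p4, --c--▸ p4
  p2 = 0 | (b.0 + d.0 + d.a.0) | --b--▸ p4, --d--▸ p4, --d--▸ p5
  p3 = (c.0 + 0\{b,d} + (b.0 + c.0)) | a.0 | --a--▸ p1, --b--▸ p5, --c--▸ p5
  p4 = 0 | 0 | (no moves)
  p5 = 0 | a.0 | --a--▸ p4
LTS(Q): 6 reachable states
  q0 = (c.0 + 0\{b,d} + (b.0 + c.0)) | (0 + d.0 + d.a.0) | --b--▸ q1, --c--▸ q1, --d--▸ q2, --d--▸ q3
  q1 = 0 | (0 + d.0 + d.a.0) | --d--▸ q4, --d--▸ q5
  q2 = (c.0 + 0\{b,d} + (b.0 + c.0)) | 0 | --b--▸ q4, --c--▸ q4
  q3 = (c.0 + 0\{b,d} + (b.0 + c.0)) | a.0 | --a--▸ q2, --b--▸ q5, --c--▸ q5
  q4 = 0 | 0 | (no moves)
  q5 = 0 | a.0 | --a--▸ q4
Trace ⟨bb⟩ through P, begin at {p0}:
  after b @ step 1: {p1, p2}
  after b @ step 2: {p4}
  — P admits the full trace.
Trace ⟨bb⟩ through Q, begin at {q0}:
  after b @ step 1: {q1}
  after b @ step 2: ∅  — Q cannot continue

bb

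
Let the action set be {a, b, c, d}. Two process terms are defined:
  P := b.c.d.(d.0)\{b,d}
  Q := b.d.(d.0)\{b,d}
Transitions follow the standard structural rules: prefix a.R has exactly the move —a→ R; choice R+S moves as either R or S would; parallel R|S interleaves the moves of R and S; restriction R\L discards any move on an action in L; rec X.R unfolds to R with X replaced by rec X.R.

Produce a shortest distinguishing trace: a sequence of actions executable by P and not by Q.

bc

P's transition system — 4 states:
  m0 = b.c.d.(d.0)\{b,d} | ··b··> m1
  m1 = c.d.(d.0)\{b,d} | ··c··> m2
  m2 = d.(d.0)\{b,d} | ··d··> m3
  m3 = (d.0)\{b,d} | ·
Q's transition system — 3 states:
  n0 = b.d.(d.0)\{b,d} | ··b··> n1
  n1 = d.(d.0)\{b,d} | ··d··> n2
  n2 = (d.0)\{b,d} | ·
Executing bc from P (initial set {m0}):
  after b @ step 1: {m1}
  after c @ step 2: {m2}
  P completes σ.
Executing bc from Q (initial set {n0}):
  after b @ step 1: {n1}
  after c @ step 2: no successor for Q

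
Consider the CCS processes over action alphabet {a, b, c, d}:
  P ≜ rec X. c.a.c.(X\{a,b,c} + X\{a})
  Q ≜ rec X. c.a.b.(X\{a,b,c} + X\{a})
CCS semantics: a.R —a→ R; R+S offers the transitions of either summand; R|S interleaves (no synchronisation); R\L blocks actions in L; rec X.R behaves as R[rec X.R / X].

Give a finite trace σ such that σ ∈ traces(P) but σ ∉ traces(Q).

cac

P's transition system — 5 states:
  p0 = rec X. c.a.c.(X\{a,b,c} + X\{a}) has moves --c--▸ p1
  p1 = a.c.((rec X. c.a.c.(X\{a,b,c} + X\{a}))\{a,b,c} + (rec X. c.a.c.(X\{a,b,c} + X\{a}))\{a}) has moves --a--▸ p2
  p2 = c.((rec X. c.a.c.(X\{a,b,c} + X\{a}))\{a,b,c} + (rec X. c.a.c.(X\{a,b,c} + X\{a}))\{a}) has moves --c--▸ p3
  p3 = (rec X. c.a.c.(X\{a,b,c} + X\{a}))\{a,b,c} + (rec X. c.a.c.(X\{a,b,c} + X\{a}))\{a} has moves --c--▸ p4
  p4 = (a.c.((rec X. c.a.c.(X\{a,b,c} + X\{a}))\{a,b,c} + (rec X. c.a.c.(X\{a,b,c} + X\{a}))\{a}))\{a} has moves deadlocked
Q's transition system — 5 states:
  q0 = rec X. c.a.b.(X\{a,b,c} + X\{a}) has moves --c--▸ q1
  q1 = a.b.((rec X. c.a.b.(X\{a,b,c} + X\{a}))\{a,b,c} + (rec X. c.a.b.(X\{a,b,c} + X\{a}))\{a}) has moves --a--▸ q2
  q2 = b.((rec X. c.a.b.(X\{a,b,c} + X\{a}))\{a,b,c} + (rec X. c.a.b.(X\{a,b,c} + X\{a}))\{a}) has moves --b--▸ q3
  q3 = (rec X. c.a.b.(X\{a,b,c} + X\{a}))\{a,b,c} + (rec X. c.a.b.(X\{a,b,c} + X\{a}))\{a} has moves --c--▸ q4
  q4 = (a.b.((rec X. c.a.b.(X\{a,b,c} + X\{a}))\{a,b,c} + (rec X. c.a.b.(X\{a,b,c} + X\{a}))\{a}))\{a} has moves deadlocked
Run σ = ⟨cac⟩ on P: start {p0}
  step 1 (c): {p1}
  step 2 (a): {p2}
  step 3 (c): {p3}
  P completes σ.
Run σ = ⟨cac⟩ on Q: start {q0}
  step 1 (c): {q1}
  step 2 (a): {q2}
  step 3 (c): no successor for Q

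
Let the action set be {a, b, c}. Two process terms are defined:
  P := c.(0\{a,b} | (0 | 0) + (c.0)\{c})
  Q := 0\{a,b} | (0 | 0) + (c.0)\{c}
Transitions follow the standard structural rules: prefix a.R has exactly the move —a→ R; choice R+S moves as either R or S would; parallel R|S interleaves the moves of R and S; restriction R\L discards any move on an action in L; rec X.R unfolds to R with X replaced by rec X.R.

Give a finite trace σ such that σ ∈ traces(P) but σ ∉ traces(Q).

c

LTS(P): 2 reachable states
  p0 = c.(0\{a,b} | (0 | 0) + (c.0)\{c}) → —c→ p1
  p1 = 0\{a,b} | (0 | 0) + (c.0)\{c} → ∅
LTS(Q): 1 reachable states
  q0 = 0\{a,b} | (0 | 0) + (c.0)\{c} → ∅
Executing c from P (initial set {p0}):
  step 1 (c): {p1}
  P completes σ.
Executing c from Q (initial set {q0}):
  step 1 (c): no successor for Q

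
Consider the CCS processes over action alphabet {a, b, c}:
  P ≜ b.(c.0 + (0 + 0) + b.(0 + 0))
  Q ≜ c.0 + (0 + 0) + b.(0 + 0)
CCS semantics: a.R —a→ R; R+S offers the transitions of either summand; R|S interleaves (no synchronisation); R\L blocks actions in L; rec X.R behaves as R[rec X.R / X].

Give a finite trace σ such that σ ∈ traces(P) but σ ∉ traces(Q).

bb

P's transition system — 4 states:
  s0 = b.(c.0 + (0 + 0) + b.(0 + 0)) ⊢ =b=> s1
  s1 = c.0 + (0 + 0) + b.(0 + 0) ⊢ =b=> s2, =c=> s3
  s2 = 0 + 0 ⊢ ·
  s3 = 0 ⊢ ·
Q's transition system — 3 states:
  t0 = c.0 + (0 + 0) + b.(0 + 0) ⊢ =b=> t1, =c=> t2
  t1 = 0 + 0 ⊢ ·
  t2 = 0 ⊢ ·
Trace ⟨bb⟩ through P, begin at {s0}:
  after b @ step 1: {s1}
  after b @ step 2: {s2}
  — P admits the full trace.
Trace ⟨bb⟩ through Q, begin at {t0}:
  after b @ step 1: {t1}
  after b @ step 2: ∅  — Q cannot continue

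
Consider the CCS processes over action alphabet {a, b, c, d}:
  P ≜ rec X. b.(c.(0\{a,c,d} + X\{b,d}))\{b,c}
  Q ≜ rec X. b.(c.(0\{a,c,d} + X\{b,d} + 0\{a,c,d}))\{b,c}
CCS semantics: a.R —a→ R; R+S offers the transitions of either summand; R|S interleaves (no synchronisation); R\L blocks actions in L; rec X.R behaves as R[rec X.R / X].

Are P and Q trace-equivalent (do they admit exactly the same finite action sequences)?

trace-equivalent

LTS(P): 2 reachable states
  u0 = rec X. b.(c.(0\{a,c,d} + X\{b,d}))\{b,c} → ··b··> u1
  u1 = (c.(0\{a,c,d} + (rec X. b.(c.(0\{a,c,d} + X\{b,d}))\{b,c})\{b,d}))\{b,c} → (no moves)
LTS(Q): 2 reachable states
  v0 = rec X. b.(c.(0\{a,c,d} + X\{b,d} + 0\{a,c,d}))\{b,c} → ··b··> v1
  v1 = (c.(0\{a,c,d} + (rec X. b.(c.(0\{a,c,d} + X\{b,d} + 0\{a,c,d}))\{b,c})\{b,d} + 0\{a,c,d}))\{b,c} → (no moves)
Bisimilarity quotient blocks:
  B0 = {u0, v0}
  B1 = {u1, v1}
u0 ∈ B0, v0 ∈ B0 → same block
Bisimilar ⇒ trace-equivalent.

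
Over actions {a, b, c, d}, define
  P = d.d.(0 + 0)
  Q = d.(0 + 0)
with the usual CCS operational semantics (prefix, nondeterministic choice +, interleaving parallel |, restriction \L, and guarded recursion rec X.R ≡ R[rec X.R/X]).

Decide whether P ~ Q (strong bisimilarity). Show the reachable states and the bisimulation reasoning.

LTS(P): 3 reachable states
  u0 = d.d.(0 + 0) :: =d=> u1
  u1 = d.(0 + 0) :: =d=> u2
  u2 = 0 + 0 :: ∅
LTS(Q): 2 reachable states
  v0 = d.(0 + 0) :: =d=> v1
  v1 = 0 + 0 :: ∅
Partition-refinement fixed point:
  B0 = {u0}
  B1 = {u1, v0}
  B2 = {u2, v1}
u0 ∈ B0, v0 ∈ B1 → different blocks

NO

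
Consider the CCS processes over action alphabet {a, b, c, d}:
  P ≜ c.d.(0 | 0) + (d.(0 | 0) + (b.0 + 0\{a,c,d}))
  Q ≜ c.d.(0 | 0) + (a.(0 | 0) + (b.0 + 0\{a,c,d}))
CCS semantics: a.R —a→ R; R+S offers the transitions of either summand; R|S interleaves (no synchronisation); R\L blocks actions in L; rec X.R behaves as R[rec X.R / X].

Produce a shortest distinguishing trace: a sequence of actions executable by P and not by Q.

Reachable graph of P (4 states):
  s0 = c.d.(0 | 0) + (d.(0 | 0) + (b.0 + 0\{a,c,d})) | ··b··> s1, ··c··> s2, ··d··> s3
  s1 = 0 | ·
  s2 = d.(0 | 0) | ··d··> s3
  s3 = 0 | 0 | ·
Reachable graph of Q (4 states):
  t0 = c.d.(0 | 0) + (a.(0 | 0) + (b.0 + 0\{a,c,d})) | ··a··> t1, ··b··> t2, ··c··> t3
  t1 = 0 | 0 | ·
  t2 = 0 | ·
  t3 = d.(0 | 0) | ··d··> t1
Trace ⟨d⟩ through P, begin at {s0}:
  step 1 (d): {s3}
  — P admits the full trace.
Trace ⟨d⟩ through Q, begin at {t0}:
  step 1 (d): ∅ (Q stuck)

d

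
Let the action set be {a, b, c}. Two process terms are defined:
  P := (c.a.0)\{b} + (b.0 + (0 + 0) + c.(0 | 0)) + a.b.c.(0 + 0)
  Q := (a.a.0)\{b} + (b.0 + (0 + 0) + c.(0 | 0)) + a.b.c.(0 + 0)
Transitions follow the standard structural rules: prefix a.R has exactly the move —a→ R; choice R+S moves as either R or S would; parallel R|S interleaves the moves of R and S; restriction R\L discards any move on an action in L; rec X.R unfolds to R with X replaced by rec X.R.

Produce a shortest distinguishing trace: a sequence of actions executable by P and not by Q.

ca

P's transition system — 8 states:
  m0 = (c.a.0)\{b} + (b.0 + (0 + 0) + c.(0 | 0)) + a.b.c.(0 + 0) :: -a-> m1, -b-> m2, -c-> m3, -c-> m4
  m1 = b.c.(0 + 0) :: -b-> m5
  m2 = 0 :: ·
  m3 = (a.0)\{b} :: -a-> m6
  m4 = 0 | 0 :: ·
  m5 = c.(0 + 0) :: -c-> m7
  m6 = 0\{b} :: ·
  m7 = 0 + 0 :: ·
Q's transition system — 8 states:
  n0 = (a.a.0)\{b} + (b.0 + (0 + 0) + c.(0 | 0)) + a.b.c.(0 + 0) :: -a-> n1, -a-> n2, -b-> n3, -c-> n4
  n1 = (a.0)\{b} :: -a-> n5
  n2 = b.c.(0 + 0) :: -b-> n6
  n3 = 0 :: ·
  n4 = 0 | 0 :: ·
  n5 = 0\{b} :: ·
  n6 = c.(0 + 0) :: -c-> n7
  n7 = 0 + 0 :: ·
Run σ = ⟨ca⟩ on P: start {m0}
  [1] c ⇒ {m3, m4}
  [2] a ⇒ {m6}
  ✓ P
Run σ = ⟨ca⟩ on Q: start {n0}
  [1] c ⇒ {n4}
  [2] a ⇒ ∅  — Q cannot continue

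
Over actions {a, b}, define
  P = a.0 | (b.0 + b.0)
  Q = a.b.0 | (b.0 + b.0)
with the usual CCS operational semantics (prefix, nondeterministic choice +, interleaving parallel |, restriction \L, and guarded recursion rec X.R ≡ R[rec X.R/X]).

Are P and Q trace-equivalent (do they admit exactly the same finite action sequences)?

traces(P) ≠ traces(Q) — witness ⟨abb⟩

P's transition system — 4 states:
  s0 = a.0 | (b.0 + b.0) :: —a→ s1, —b→ s2
  s1 = 0 | (b.0 + b.0) :: —b→ s3
  s2 = a.0 | 0 :: —a→ s3
  s3 = 0 | 0 :: stopped
Q's transition system — 6 states:
  t0 = a.b.0 | (b.0 + b.0) :: —a→ t1, —b→ t2
  t1 = b.0 | (b.0 + b.0) :: —b→ t3, —b→ t4
  t2 = a.b.0 | 0 :: —a→ t4
  t3 = 0 | (b.0 + b.0) :: —b→ t5
  t4 = b.0 | 0 :: —b→ t5
  t5 = 0 | 0 :: stopped
Executing abb from Q (initial set {t0}):
  [1] a ⇒ {t1}
  [2] b ⇒ {t3, t4}
  [3] b ⇒ {t5}
  ✓ Q
Executing abb from P (initial set {s0}):
  [1] a ⇒ {s1}
  [2] b ⇒ {s3}
  [3] b ⇒ no successor for P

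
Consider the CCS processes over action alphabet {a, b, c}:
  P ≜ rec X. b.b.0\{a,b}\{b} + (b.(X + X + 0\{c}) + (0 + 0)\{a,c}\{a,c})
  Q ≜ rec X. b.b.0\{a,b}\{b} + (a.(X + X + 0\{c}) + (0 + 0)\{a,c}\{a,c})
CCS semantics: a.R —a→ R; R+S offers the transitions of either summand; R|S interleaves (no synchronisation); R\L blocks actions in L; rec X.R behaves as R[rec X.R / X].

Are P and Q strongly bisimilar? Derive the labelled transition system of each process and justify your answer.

not bisimilar

Reachable graph of P (4 states):
  p0 = rec X. b.b.0\{a,b}\{b} + (b.(X + X + 0\{c}) + (0 + 0)\{a,c}\{a,c}) → -b-> p1, -b-> p2
  p1 = (rec X. b.b.0\{a,b}\{b} + (b.(X + X + 0\{c}) + (0 + 0)\{a,c}\{a,c})) + (rec X. b.b.0\{a,b}\{b} + (b.(X + X + 0\{c}) + (0 + 0)\{a,c}\{a,c})) + 0\{c} → -b-> p1, -b-> p2
  p2 = b.0\{a,b}\{b} → -b-> p3
  p3 = 0\{a,b}\{b} → deadlocked
Reachable graph of Q (4 states):
  q0 = rec X. b.b.0\{a,b}\{b} + (a.(X + X + 0\{c}) + (0 + 0)\{a,c}\{a,c}) → -a-> q1, -b-> q2
  q1 = (rec X. b.b.0\{a,b}\{b} + (a.(X + X + 0\{c}) + (0 + 0)\{a,c}\{a,c})) + (rec X. b.b.0\{a,b}\{b} + (a.(X + X + 0\{c}) + (0 + 0)\{a,c}\{a,c})) + 0\{c} → -a-> q1, -b-> q2
  q2 = b.0\{a,b}\{b} → -b-> q3
  q3 = 0\{a,b}\{b} → deadlocked
Partition-refinement fixed point:
  B0 = {p0, p1}
  B1 = {p2, q2}
  B2 = {p3, q3}
  B3 = {q0, q1}
p0 ∈ B0, q0 ∈ B3 → different blocks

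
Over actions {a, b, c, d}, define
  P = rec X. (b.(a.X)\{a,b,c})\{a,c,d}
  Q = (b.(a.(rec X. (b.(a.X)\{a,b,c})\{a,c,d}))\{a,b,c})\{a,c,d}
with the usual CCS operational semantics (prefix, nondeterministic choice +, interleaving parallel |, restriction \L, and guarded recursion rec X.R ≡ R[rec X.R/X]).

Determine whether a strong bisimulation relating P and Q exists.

P ~ Q

P's transition system — 2 states:
  u0 = rec X. (b.(a.X)\{a,b,c})\{a,c,d} :: =b=> u1
  u1 = (a.(rec X. (b.(a.X)\{a,b,c})\{a,c,d}))\{a,b,c}\{a,c,d} :: (no moves)
Q's transition system — 2 states:
  v0 = (b.(a.(rec X. (b.(a.X)\{a,b,c})\{a,c,d}))\{a,b,c})\{a,c,d} :: =b=> v1
  v1 = (a.(rec X. (b.(a.X)\{a,b,c})\{a,c,d}))\{a,b,c}\{a,c,d} :: (no moves)
Partition-refinement fixed point:
  B0 = {u0, v0}
  B1 = {u1, v1}
u0 ∈ B0, v0 ∈ B0 → same block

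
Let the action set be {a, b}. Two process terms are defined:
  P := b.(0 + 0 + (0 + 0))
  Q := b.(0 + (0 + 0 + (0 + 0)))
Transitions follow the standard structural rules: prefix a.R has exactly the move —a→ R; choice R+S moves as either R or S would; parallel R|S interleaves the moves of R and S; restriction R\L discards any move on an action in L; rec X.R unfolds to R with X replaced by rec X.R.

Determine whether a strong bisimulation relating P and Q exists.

P's transition system — 2 states:
  s0 = b.(0 + 0 + (0 + 0)) has moves —b→ s1
  s1 = 0 + 0 + (0 + 0) has moves ·
Q's transition system — 2 states:
  t0 = b.(0 + (0 + 0 + (0 + 0))) has moves —b→ t1
  t1 = 0 + (0 + 0 + (0 + 0)) has moves ·
Bisimilarity quotient blocks:
  B0 = {s0, t0}
  B1 = {s1, t1}
s0 ∈ B0, t0 ∈ B0 → same block

bisimilar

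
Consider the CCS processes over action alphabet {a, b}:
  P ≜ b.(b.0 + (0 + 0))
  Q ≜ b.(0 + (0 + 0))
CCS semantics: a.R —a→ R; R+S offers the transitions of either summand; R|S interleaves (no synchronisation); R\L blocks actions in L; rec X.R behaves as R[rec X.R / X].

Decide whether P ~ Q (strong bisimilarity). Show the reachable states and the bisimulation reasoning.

LTS(P): 3 reachable states
  s0 = b.(b.0 + (0 + 0)) :: =b=> s1
  s1 = b.0 + (0 + 0) :: =b=> s2
  s2 = 0 :: stopped
LTS(Q): 2 reachable states
  t0 = b.(0 + (0 + 0)) :: =b=> t1
  t1 = 0 + (0 + 0) :: stopped
Coarsest stable partition (strong bisimilarity classes):
  B0 = {s0}
  B1 = {s1, t0}
  B2 = {s2, t1}
s0 ∈ B0, t0 ∈ B1 → different blocks

not bisimilar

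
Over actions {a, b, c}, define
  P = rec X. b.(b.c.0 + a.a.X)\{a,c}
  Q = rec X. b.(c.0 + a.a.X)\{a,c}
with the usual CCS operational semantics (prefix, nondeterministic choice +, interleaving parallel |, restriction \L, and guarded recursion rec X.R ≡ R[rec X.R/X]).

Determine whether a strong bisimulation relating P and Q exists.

Reachable graph of P (3 states):
  s0 = rec X. b.(b.c.0 + a.a.X)\{a,c} has moves --b--▸ s1
  s1 = (b.c.0 + a.a.(rec X. b.(b.c.0 + a.a.X)\{a,c}))\{a,c} has moves --b--▸ s2
  s2 = (c.0)\{a,c} has moves ∅
Reachable graph of Q (2 states):
  t0 = rec X. b.(c.0 + a.a.X)\{a,c} has moves --b--▸ t1
  t1 = (c.0 + a.a.(rec X. b.(c.0 + a.a.X)\{a,c}))\{a,c} has moves ∅
Coarsest stable partition (strong bisimilarity classes):
  B0 = {s0}
  B1 = {s1, t0}
  B2 = {s2, t1}
s0 ∈ B0, t0 ∈ B1 → different blocks

not bisimilar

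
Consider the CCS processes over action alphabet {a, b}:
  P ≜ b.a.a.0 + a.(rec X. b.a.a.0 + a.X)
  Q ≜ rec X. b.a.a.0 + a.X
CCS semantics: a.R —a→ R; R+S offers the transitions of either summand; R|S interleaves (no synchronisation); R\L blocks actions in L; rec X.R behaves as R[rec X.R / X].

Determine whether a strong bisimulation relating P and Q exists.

YES

LTS(P): 5 reachable states
  p0 = b.a.a.0 + a.(rec X. b.a.a.0 + a.X) has moves —a→ p1, —b→ p2
  p1 = rec X. b.a.a.0 + a.X has moves —a→ p1, —b→ p2
  p2 = a.a.0 has moves —a→ p3
  p3 = a.0 has moves —a→ p4
  p4 = 0 has moves deadlocked
LTS(Q): 4 reachable states
  q0 = rec X. b.a.a.0 + a.X has moves —a→ q0, —b→ q1
  q1 = a.a.0 has moves —a→ q2
  q2 = a.0 has moves —a→ q3
  q3 = 0 has moves deadlocked
Coarsest stable partition (strong bisimilarity classes):
  B0 = {p0, p1, q0}
  B1 = {p2, q1}
  B2 = {p3, q2}
  B3 = {p4, q3}
p0 ∈ B0, q0 ∈ B0 → same block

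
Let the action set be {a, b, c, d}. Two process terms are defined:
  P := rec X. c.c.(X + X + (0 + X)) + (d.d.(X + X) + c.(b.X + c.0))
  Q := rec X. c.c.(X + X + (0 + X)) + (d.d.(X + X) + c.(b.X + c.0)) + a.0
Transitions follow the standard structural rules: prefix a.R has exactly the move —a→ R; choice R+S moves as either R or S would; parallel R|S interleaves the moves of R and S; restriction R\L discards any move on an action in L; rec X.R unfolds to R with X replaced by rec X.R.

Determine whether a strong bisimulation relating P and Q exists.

P's transition system — 7 states:
  s0 = rec X. c.c.(X + X + (0 + X)) + (d.d.(X + X) + c.(b.X + c.0)) :: —c→ s1, —c→ s2, —d→ s3
  s1 = b.(rec X. c.c.(X + X + (0 + X)) + (d.d.(X + X) + c.(b.X + c.0))) + c.0 :: —b→ s0, —c→ s4
  s2 = c.((rec X. c.c.(X + X + (0 + X)) + (d.d.(X + X) + c.(b.X + c.0))) + (rec X. c.c.(X + X + (0 + X)) + (d.d.(X + X) + c.(b.X + c.0))) + (0 + (rec X. c.c.(X + X + (0 + X)) + (d.d.(X + X) + c.(b.X + c.0))))) :: —c→ s5
  s3 = d.((rec X. c.c.(X + X + (0 + X)) + (d.d.(X + X) + c.(b.X + c.0))) + (rec X. c.c.(X + X + (0 + X)) + (d.d.(X + X) + c.(b.X + c.0)))) :: —d→ s6
  s4 = 0 :: deadlocked
  s5 = (rec X. c.c.(X + X + (0 + X)) + (d.d.(X + X) + c.(b.X + c.0))) + (rec X. c.c.(X + X + (0 + X)) + (d.d.(X + X) + c.(b.X + c.0))) + (0 + (rec X. c.c.(X + X + (0 + X)) + (d.d.(X + X) + c.(b.X + c.0)))) :: —c→ s1, —c→ s2, —d→ s3
  s6 = (rec X. c.c.(X + X + (0 + X)) + (d.d.(X + X) + c.(b.X + c.0))) + (rec X. c.c.(X + X + (0 + X)) + (d.d.(X + X) + c.(b.X + c.0))) :: —c→ s1, —c→ s2, —d→ s3
Q's transition system — 7 states:
  t0 = rec X. c.c.(X + X + (0 + X)) + (d.d.(X + X) + c.(b.X + c.0)) + a.0 :: —a→ t1, —c→ t2, —c→ t3, —d→ t4
  t1 = 0 :: deadlocked
  t2 = b.(rec X. c.c.(X + X + (0 + X)) + (d.d.(X + X) + c.(b.X + c.0)) + a.0) + c.0 :: —b→ t0, —c→ t1
  t3 = c.((rec X. c.c.(X + X + (0 + X)) + (d.d.(X + X) + c.(b.X + c.0)) + a.0) + (rec X. c.c.(X + X + (0 + X)) + (d.d.(X + X) + c.(b.X + c.0)) + a.0) + (0 + (rec X. c.c.(X + X + (0 + X)) + (d.d.(X + X) + c.(b.X + c.0)) + a.0))) :: —c→ t5
  t4 = d.((rec X. c.c.(X + X + (0 + X)) + (d.d.(X + X) + c.(b.X + c.0)) + a.0) + (rec X. c.c.(X + X + (0 + X)) + (d.d.(X + X) + c.(b.X + c.0)) + a.0)) :: —d→ t6
  t5 = (rec X. c.c.(X + X + (0 + X)) + (d.d.(X + X) + c.(b.X + c.0)) + a.0) + (rec X. c.c.(X + X + (0 + X)) + (d.d.(X + X) + c.(b.X + c.0)) + a.0) + (0 + (rec X. c.c.(X + X + (0 + X)) + (d.d.(X + X) + c.(b.X + c.0)) + a.0)) :: —a→ t1, —c→ t2, —c→ t3, —d→ t4
  t6 = (rec X. c.c.(X + X + (0 + X)) + (d.d.(X + X) + c.(b.X + c.0)) + a.0) + (rec X. c.c.(X + X + (0 + X)) + (d.d.(X + X) + c.(b.X + c.0)) + a.0) :: —a→ t1, —c→ t2, —c→ t3, —d→ t4
Partition-refinement fixed point:
  B0 = {s0, s5, s6}
  B1 = {s3}
  B2 = {s2}
  B3 = {s1}
  B4 = {s4, t1}
  B5 = {t0, t5, t6}
  B6 = {t3}
  B7 = {t4}
  B8 = {t2}
s0 ∈ B0, t0 ∈ B5 → different blocks

P ≁ Q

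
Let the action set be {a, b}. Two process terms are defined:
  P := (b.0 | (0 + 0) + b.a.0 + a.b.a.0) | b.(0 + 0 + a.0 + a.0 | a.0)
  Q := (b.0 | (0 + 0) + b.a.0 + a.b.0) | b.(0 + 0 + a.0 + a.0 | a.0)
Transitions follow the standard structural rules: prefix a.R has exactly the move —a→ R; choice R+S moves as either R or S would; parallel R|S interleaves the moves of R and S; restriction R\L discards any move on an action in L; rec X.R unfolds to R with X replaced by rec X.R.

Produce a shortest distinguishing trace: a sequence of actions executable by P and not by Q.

ababaa

Reachable graph of P (30 states):
  p0 = (b.0 | (0 + 0) + b.a.0 + a.b.a.0) | b.(0 + 0 + a.0 + a.0 | a.0) | --a--▸ p1, --b--▸ p2, --b--▸ p3, --b--▸ p4
  p1 = b.a.0 | b.(0 + 0 + a.0 + a.0 | a.0) | --b--▸ p4, --b--▸ p5
  p2 = (b.0 | (0 + 0) + b.a.0 + a.b.a.0) | (0 + 0 + a.0 + a.0 | a.0) | --a--▸ p5, --a--▸ p6, --a--▸ p7, --a--▸ p8, --b--▸ p10, --b--▸ p9
  p3 = 0 | (0 + 0) | b.(0 + 0 + a.0 + a.0 | a.0) | --b--▸ p9
  p4 = a.0 | b.(0 + 0 + a.0 + a.0 | a.0) | --a--▸ p11, --b--▸ p10
  p5 = b.a.0 | (0 + 0 + a.0 + a.0 | a.0) | --a--▸ p12, --a--▸ p13, --a--▸ p14, --b--▸ p10
  p6 = (b.0 | (0 + 0) + b.a.0 + a.b.a.0) | (0 | a.0) | --a--▸ p12, --a--▸ p15, --b--▸ p16, --b--▸ p17
  p7 = (b.0 | (0 + 0) + b.a.0 + a.b.a.0) | (a.0 | 0) | --a--▸ p13, --a--▸ p15, --b--▸ p18, --b--▸ p19
  p8 = (b.0 | (0 + 0) + b.a.0 + a.b.a.0) | 0 | --a--▸ p14, --b--▸ p20, --b--▸ p21
  p9 = 0 | (0 + 0) | (0 + 0 + a.0 + a.0 | a.0) | --a--▸ p16, --a--▸ p18, --a--▸ p20
  p10 = a.0 | (0 + 0 + a.0 + a.0 | a.0) | --a--▸ p17, --a--▸ p19, --a--▸ p21, --a--▸ p22
  p11 = 0 | b.(0 + 0 + a.0 + a.0 | a.0) | --b--▸ p22
  p12 = b.a.0 | (0 | a.0) | --a--▸ p23, --b--▸ p17
  p13 = b.a.0 | (a.0 | 0) | --a--▸ p23, --b--▸ p19
  p14 = b.a.0 | 0 | --b--▸ p21
  p15 = (b.0 | (0 + 0) + b.a.0 + a.b.a.0) | (0 | 0) | --a--▸ p23, --b--▸ p24, --b--▸ p25
  p16 = 0 | (0 + 0) | (0 | a.0) | --a--▸ p24
  p17 = a.0 | (0 | a.0) | --a--▸ p25, --a--▸ p26
  p18 = 0 | (0 + 0) | (a.0 | 0) | --a--▸ p24
  p19 = a.0 | (a.0 | 0) | --a--▸ p25, --a--▸ p27
  p20 = 0 | (0 + 0) | 0 | ∅
  p21 = a.0 | 0 | --a--▸ p28
  p22 = 0 | (0 + 0 + a.0 + a.0 | a.0) | --a--▸ p26, --a--▸ p27, --a--▸ p28
  p23 = b.a.0 | (0 | 0) | --b--▸ p25
  p24 = 0 | (0 + 0) | (0 | 0) | ∅
  p25 = a.0 | (0 | 0) | --a--▸ p29
  p26 = 0 | (0 | a.0) | --a--▸ p29
  p27 = 0 | (a.0 | 0) | --a--▸ p29
  p28 = 0 | 0 | ∅
  p29 = 0 | (0 | 0) | ∅
Reachable graph of Q (30 states):
  q0 = (b.0 | (0 + 0) + b.a.0 + a.b.0) | b.(0 + 0 + a.0 + a.0 | a.0) | --a--▸ q1, --b--▸ q2, --b--▸ q3, --b--▸ q4
  q1 = b.0 | b.(0 + 0 + a.0 + a.0 | a.0) | --b--▸ q5, --b--▸ q6
  q2 = (b.0 | (0 + 0) + b.a.0 + a.b.0) | (0 + 0 + a.0 + a.0 | a.0) | --a--▸ q6, --a--▸ q7, --a--▸ q8, --a--▸ q9, --b--▸ q10, --b--▸ q11
  q3 = 0 | (0 + 0) | b.(0 + 0 + a.0 + a.0 | a.0) | --b--▸ q10
  q4 = a.0 | b.(0 + 0 + a.0 + a.0 | a.0) | --a--▸ q5, --b--▸ q11
  q5 = 0 | b.(0 + 0 + a.0 + a.0 | a.0) | --b--▸ q12
  q6 = b.0 | (0 + 0 + a.0 + a.0 | a.0) | --a--▸ q13, --a--▸ q14, --a--▸ q15, --b--▸ q12
  q7 = (b.0 | (0 + 0) + b.a.0 + a.b.0) | (0 | a.0) | --a--▸ q13, --a--▸ q16, --b--▸ q17, --b--▸ q18
  q8 = (b.0 | (0 + 0) + b.a.0 + a.b.0) | (a.0 | 0) | --a--▸ q14, --a--▸ q16, --b--▸ q19, --b--▸ q20
  q9 = (b.0 | (0 + 0) + b.a.0 + a.b.0) | 0 | --a--▸ q15, --b--▸ q21, --b--▸ q22
  q10 = 0 | (0 + 0) | (0 + 0 + a.0 + a.0 | a.0) | --a--▸ q17, --a--▸ q19, --a--▸ q21
  q11 = a.0 | (0 + 0 + a.0 + a.0 | a.0) | --a--▸ q12, --a--▸ q18, --a--▸ q20, --a--▸ q22
  q12 = 0 | (0 + 0 + a.0 + a.0 | a.0) | --a--▸ q23, --a--▸ q24, --a--▸ q25
  q13 = b.0 | (0 | a.0) | --a--▸ q26, --b--▸ q23
  q14 = b.0 | (a.0 | 0) | --a--▸ q26, --b--▸ q24
  q15 = b.0 | 0 | --b--▸ q25
  q16 = (b.0 | (0 + 0) + b.a.0 + a.b.0) | (0 | 0) | --a--▸ q26, --b--▸ q27, --b--▸ q28
  q17 = 0 | (0 + 0) | (0 | a.0) | --a--▸ q27
  q18 = a.0 | (0 | a.0) | --a--▸ q23, --a--▸ q28
  q19 = 0 | (0 + 0) | (a.0 | 0) | --a--▸ q27
  q20 = a.0 | (a.0 | 0) | --a--▸ q24, --a--▸ q28
  q21 = 0 | (0 + 0) | 0 | ∅
  q22 = a.0 | 0 | --a--▸ q25
  q23 = 0 | (0 | a.0) | --a--▸ q29
  q24 = 0 | (a.0 | 0) | --a--▸ q29
  q25 = 0 | 0 | ∅
  q26 = b.0 | (0 | 0) | --b--▸ q29
  q27 = 0 | (0 + 0) | (0 | 0) | ∅
  q28 = a.0 | (0 | 0) | --a--▸ q29
  q29 = 0 | (0 | 0) | ∅
Executing ababaa from P (initial set {p0}):
  [1] a ⇒ {p1}
  [2] b ⇒ {p4, p5}
  [3] a ⇒ {p11, p12, p13, p14}
  [4] b ⇒ {p17, p19, p21, p22}
  [5] a ⇒ {p25, p26, p27, p28}
  [6] a ⇒ {p29}
  ✓ P
Executing ababaa from Q (initial set {q0}):
  [1] a ⇒ {q1}
  [2] b ⇒ {q5, q6}
  [3] a ⇒ {q13, q14, q15}
  [4] b ⇒ {q23, q24, q25}
  [5] a ⇒ {q29}
  [6] a ⇒ ∅ (Q stuck)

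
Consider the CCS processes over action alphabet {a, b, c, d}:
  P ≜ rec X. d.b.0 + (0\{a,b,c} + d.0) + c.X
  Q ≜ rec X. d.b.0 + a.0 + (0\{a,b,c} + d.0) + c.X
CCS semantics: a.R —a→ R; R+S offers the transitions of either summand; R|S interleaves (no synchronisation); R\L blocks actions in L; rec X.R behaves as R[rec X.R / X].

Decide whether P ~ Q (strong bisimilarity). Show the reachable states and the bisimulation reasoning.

P ≁ Q

Reachable graph of P (3 states):
  s0 = rec X. d.b.0 + (0\{a,b,c} + d.0) + c.X :: =c=> s0, =d=> s1, =d=> s2
  s1 = 0 :: stopped
  s2 = b.0 :: =b=> s1
Reachable graph of Q (3 states):
  t0 = rec X. d.b.0 + a.0 + (0\{a,b,c} + d.0) + c.X :: =a=> t1, =c=> t0, =d=> t1, =d=> t2
  t1 = 0 :: stopped
  t2 = b.0 :: =b=> t1
Bisimilarity quotient blocks:
  B0 = {s0}
  B1 = {s1, t1}
  B2 = {s2, t2}
  B3 = {t0}
s0 ∈ B0, t0 ∈ B3 → different blocks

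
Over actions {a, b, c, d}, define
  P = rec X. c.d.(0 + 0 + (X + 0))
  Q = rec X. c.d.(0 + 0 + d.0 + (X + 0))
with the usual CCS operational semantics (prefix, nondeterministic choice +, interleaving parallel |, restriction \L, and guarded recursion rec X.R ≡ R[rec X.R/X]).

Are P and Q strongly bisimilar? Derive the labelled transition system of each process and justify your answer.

Reachable graph of P (3 states):
  p0 = rec X. c.d.(0 + 0 + (X + 0)) ⊢ —c→ p1
  p1 = d.(0 + 0 + ((rec X. c.d.(0 + 0 + (X + 0))) + 0)) ⊢ —d→ p2
  p2 = 0 + 0 + ((rec X. c.d.(0 + 0 + (X + 0))) + 0) ⊢ —c→ p1
Reachable graph of Q (4 states):
  q0 = rec X. c.d.(0 + 0 + d.0 + (X + 0)) ⊢ —c→ q1
  q1 = d.(0 + 0 + d.0 + ((rec X. c.d.(0 + 0 + d.0 + (X + 0))) + 0)) ⊢ —d→ q2
  q2 = 0 + 0 + d.0 + ((rec X. c.d.(0 + 0 + d.0 + (X + 0))) + 0) ⊢ —c→ q1, —d→ q3
  q3 = 0 ⊢ ·
Partition-refinement fixed point:
  B0 = {p0, p2}
  B1 = {p1}
  B2 = {q0}
  B3 = {q1}
  B4 = {q2}
  B5 = {q3}
p0 ∈ B0, q0 ∈ B2 → different blocks

not bisimilar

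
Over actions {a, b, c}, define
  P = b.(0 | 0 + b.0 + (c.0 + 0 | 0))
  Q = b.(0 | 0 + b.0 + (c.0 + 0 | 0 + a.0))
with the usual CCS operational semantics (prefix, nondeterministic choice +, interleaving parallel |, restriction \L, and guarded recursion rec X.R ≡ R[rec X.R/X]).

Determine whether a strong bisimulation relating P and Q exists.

not bisimilar

P's transition system — 3 states:
  m0 = b.(0 | 0 + b.0 + (c.0 + 0 | 0)) → —b→ m1
  m1 = 0 | 0 + b.0 + (c.0 + 0 | 0) → —b→ m2, —c→ m2
  m2 = 0 → (no moves)
Q's transition system — 3 states:
  n0 = b.(0 | 0 + b.0 + (c.0 + 0 | 0 + a.0)) → —b→ n1
  n1 = 0 | 0 + b.0 + (c.0 + 0 | 0 + a.0) → —a→ n2, —b→ n2, —c→ n2
  n2 = 0 → (no moves)
Bisimilarity quotient blocks:
  B0 = {m0}
  B1 = {m1}
  B2 = {m2, n2}
  B3 = {n0}
  B4 = {n1}
m0 ∈ B0, n0 ∈ B3 → different blocks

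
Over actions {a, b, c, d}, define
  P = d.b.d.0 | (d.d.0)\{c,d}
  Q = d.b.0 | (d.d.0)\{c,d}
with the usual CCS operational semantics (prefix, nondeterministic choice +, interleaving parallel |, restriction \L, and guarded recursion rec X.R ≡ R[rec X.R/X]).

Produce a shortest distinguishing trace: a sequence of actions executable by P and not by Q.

P's transition system — 4 states:
  p0 = d.b.d.0 | (d.d.0)\{c,d} :: -d-> p1
  p1 = b.d.0 | (d.d.0)\{c,d} :: -b-> p2
  p2 = d.0 | (d.d.0)\{c,d} :: -d-> p3
  p3 = 0 | (d.d.0)\{c,d} :: (no moves)
Q's transition system — 3 states:
  q0 = d.b.0 | (d.d.0)\{c,d} :: -d-> q1
  q1 = b.0 | (d.d.0)\{c,d} :: -b-> q2
  q2 = 0 | (d.d.0)\{c,d} :: (no moves)
Trace ⟨dbd⟩ through P, begin at {p0}:
  [1] d ⇒ {p1}
  [2] b ⇒ {p2}
  [3] d ⇒ {p3}
  — P admits the full trace.
Trace ⟨dbd⟩ through Q, begin at {q0}:
  [1] d ⇒ {q1}
  [2] b ⇒ {q2}
  [3] d ⇒ no successor for Q

dbd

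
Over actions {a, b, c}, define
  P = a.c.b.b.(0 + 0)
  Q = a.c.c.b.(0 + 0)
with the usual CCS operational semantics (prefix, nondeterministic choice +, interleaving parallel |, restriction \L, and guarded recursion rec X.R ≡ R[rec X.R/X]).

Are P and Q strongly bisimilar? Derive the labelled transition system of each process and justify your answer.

NO

Reachable graph of P (5 states):
  m0 = a.c.b.b.(0 + 0) | -a-> m1
  m1 = c.b.b.(0 + 0) | -c-> m2
  m2 = b.b.(0 + 0) | -b-> m3
  m3 = b.(0 + 0) | -b-> m4
  m4 = 0 + 0 | stopped
Reachable graph of Q (5 states):
  n0 = a.c.c.b.(0 + 0) | -a-> n1
  n1 = c.c.b.(0 + 0) | -c-> n2
  n2 = c.b.(0 + 0) | -c-> n3
  n3 = b.(0 + 0) | -b-> n4
  n4 = 0 + 0 | stopped
Bisimilarity quotient blocks:
  B0 = {m0}
  B1 = {m1}
  B2 = {m2}
  B3 = {m3, n3}
  B4 = {m4, n4}
  B5 = {n0}
  B6 = {n1}
  B7 = {n2}
m0 ∈ B0, n0 ∈ B5 → different blocks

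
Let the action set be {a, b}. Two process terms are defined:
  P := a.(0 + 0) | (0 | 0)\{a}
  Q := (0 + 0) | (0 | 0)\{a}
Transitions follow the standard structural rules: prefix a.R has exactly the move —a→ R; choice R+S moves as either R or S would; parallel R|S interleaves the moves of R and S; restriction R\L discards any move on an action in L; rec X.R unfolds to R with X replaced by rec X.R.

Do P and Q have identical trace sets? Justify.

traces(P) ≠ traces(Q) — witness ⟨a⟩

LTS(P): 2 reachable states
  s0 = a.(0 + 0) | (0 | 0)\{a} → —a→ s1
  s1 = (0 + 0) | (0 | 0)\{a} → (no moves)
LTS(Q): 1 reachable states
  t0 = (0 + 0) | (0 | 0)\{a} → (no moves)
Executing a from P (initial set {s0}):
  [1] a ⇒ {s1}
  — P admits the full trace.
Executing a from Q (initial set {t0}):
  [1] a ⇒ no successor for Q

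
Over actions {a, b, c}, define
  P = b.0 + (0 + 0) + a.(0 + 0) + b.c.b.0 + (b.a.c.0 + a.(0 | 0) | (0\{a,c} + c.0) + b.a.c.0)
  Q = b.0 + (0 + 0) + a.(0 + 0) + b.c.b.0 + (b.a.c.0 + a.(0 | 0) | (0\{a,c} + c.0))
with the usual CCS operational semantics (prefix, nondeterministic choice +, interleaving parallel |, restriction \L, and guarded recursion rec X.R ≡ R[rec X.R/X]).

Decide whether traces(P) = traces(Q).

Reachable graph of P (10 states):
  s0 = b.0 + (0 + 0) + a.(0 + 0) + b.c.b.0 + (b.a.c.0 + a.(0 | 0) | (0\{a,c} + c.0) + b.a.c.0) has moves --a--▸ s1, --a--▸ s2, --b--▸ s3, --b--▸ s4, --b--▸ s5, --c--▸ s6
  s1 = 0 + 0 has moves deadlocked
  s2 = 0 | 0 | (0\{a,c} + c.0) has moves --c--▸ s7
  s3 = 0 has moves deadlocked
  s4 = a.c.0 has moves --a--▸ s8
  s5 = c.b.0 has moves --c--▸ s9
  s6 = a.(0 | 0) | 0 has moves --a--▸ s7
  s7 = 0 | 0 | 0 has moves deadlocked
  s8 = c.0 has moves --c--▸ s3
  s9 = b.0 has moves --b--▸ s3
Reachable graph of Q (10 states):
  t0 = b.0 + (0 + 0) + a.(0 + 0) + b.c.b.0 + (b.a.c.0 + a.(0 | 0) | (0\{a,c} + c.0)) has moves --a--▸ t1, --a--▸ t2, --b--▸ t3, --b--▸ t4, --b--▸ t5, --c--▸ t6
  t1 = 0 + 0 has moves deadlocked
  t2 = 0 | 0 | (0\{a,c} + c.0) has moves --c--▸ t7
  t3 = 0 has moves deadlocked
  t4 = a.c.0 has moves --a--▸ t8
  t5 = c.b.0 has moves --c--▸ t9
  t6 = a.(0 | 0) | 0 has moves --a--▸ t7
  t7 = 0 | 0 | 0 has moves deadlocked
  t8 = c.0 has moves --c--▸ t3
  t9 = b.0 has moves --b--▸ t3
Coarsest stable partition (strong bisimilarity classes):
  B0 = {s0, t0}
  B1 = {s4, t4}
  B2 = {s2, s8, t2, t8}
  B3 = {s1, s3, s7, t1, t3, t7}
  B4 = {s6, t6}
  B5 = {s5, t5}
  B6 = {s9, t9}
s0 ∈ B0, t0 ∈ B0 → same block
Bisimilar ⇒ trace-equivalent.

trace-equivalent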